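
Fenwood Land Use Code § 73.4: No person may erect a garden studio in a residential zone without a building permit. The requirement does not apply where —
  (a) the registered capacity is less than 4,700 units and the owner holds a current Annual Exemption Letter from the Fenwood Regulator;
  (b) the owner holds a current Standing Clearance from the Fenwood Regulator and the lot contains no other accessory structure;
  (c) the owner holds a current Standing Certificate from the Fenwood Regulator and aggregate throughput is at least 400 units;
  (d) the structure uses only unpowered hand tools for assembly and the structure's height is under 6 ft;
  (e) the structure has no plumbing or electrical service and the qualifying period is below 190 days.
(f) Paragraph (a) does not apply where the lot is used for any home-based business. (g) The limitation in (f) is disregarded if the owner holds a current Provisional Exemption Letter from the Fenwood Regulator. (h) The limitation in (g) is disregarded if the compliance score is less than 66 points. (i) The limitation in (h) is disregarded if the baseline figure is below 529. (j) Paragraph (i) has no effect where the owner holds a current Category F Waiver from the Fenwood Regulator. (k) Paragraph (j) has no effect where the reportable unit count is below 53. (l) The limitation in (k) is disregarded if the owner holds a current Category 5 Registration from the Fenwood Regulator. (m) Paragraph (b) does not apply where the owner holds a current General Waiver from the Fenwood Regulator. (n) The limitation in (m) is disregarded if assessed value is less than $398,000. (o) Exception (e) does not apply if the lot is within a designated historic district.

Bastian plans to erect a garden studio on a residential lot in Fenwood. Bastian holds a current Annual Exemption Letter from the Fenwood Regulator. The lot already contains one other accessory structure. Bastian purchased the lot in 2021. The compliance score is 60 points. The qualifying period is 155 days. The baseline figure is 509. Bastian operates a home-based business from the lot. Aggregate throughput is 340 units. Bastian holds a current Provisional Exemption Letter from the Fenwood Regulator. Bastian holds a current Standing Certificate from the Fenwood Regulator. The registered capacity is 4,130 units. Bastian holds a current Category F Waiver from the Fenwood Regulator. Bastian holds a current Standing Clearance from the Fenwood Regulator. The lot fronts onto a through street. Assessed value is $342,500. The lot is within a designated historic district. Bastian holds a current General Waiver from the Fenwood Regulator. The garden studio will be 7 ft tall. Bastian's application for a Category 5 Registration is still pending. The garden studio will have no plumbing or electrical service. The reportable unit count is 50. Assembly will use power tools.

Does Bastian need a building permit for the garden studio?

Exception (a)'s conditions are all satisfied: the registered capacity is 4,130 units, less than the 4,700 units limit; a current Annual Exemption Letter is held. As to paragraphs (f)–(l): (f) would limit (a) — a home-based business operates on the lot — but (g) sets (f) aside: (g) is triggered — a current Provisional Exemption Letter is held. (h) operates (the compliance score is 60 points, less than the 66 points limit), but is itself disapplied by (i): (i) operates against (h): the baseline figure is 509, below the 529 limit. (j) applies (a current Category F Waiver is held), but is itself disapplied by (k): (k) operates against (j): the reportable unit count is 50, below the 53 limit. (l), which would lift (k), is not engaged — the Category 5 Registration is not current. Exception (a) stands.
Exception (b) requires that the lot contains no other accessory structure; but the lot already has another accessory structure, so (b) is unavailable.
Exception (c) requires that aggregate throughput is at least 400 units; but aggregate throughput is 340 units, short of 400 units, so (c) is unavailable.
Exception (d) does not apply: assembly uses power tools.
All of (e)'s requirements are met (there is no plumbing or electrical service; the qualifying period is 155 days, below the 190 days limit). Turning to paragraph (o): (o) operates against (e): the lot is in a historic district. Exception (e) does not apply.

No — exception (a) applies; Bastian does not need a building permit.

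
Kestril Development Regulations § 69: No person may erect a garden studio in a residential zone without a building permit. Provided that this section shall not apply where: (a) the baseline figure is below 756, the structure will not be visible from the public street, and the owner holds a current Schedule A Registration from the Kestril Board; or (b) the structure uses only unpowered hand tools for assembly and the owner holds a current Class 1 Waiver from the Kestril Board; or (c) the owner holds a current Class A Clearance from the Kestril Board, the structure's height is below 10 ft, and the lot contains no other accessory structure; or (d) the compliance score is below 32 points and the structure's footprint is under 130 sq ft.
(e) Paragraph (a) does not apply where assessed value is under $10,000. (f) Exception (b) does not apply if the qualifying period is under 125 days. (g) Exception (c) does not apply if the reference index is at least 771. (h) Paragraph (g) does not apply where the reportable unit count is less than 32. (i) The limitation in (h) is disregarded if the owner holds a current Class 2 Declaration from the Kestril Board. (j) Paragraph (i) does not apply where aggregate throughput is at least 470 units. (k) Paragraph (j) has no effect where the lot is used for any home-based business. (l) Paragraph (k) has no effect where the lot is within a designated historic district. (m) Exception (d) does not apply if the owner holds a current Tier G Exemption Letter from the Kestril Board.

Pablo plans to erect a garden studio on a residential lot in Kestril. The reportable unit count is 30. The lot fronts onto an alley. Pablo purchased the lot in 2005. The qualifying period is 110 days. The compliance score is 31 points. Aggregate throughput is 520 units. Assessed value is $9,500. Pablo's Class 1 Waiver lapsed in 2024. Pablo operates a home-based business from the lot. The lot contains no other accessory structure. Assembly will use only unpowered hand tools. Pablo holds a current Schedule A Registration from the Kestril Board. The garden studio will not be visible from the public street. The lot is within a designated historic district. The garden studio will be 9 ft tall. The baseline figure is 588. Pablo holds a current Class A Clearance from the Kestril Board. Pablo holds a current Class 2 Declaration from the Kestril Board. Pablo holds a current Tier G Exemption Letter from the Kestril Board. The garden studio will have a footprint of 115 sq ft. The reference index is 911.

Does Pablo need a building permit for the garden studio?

No — exception (c) applies; Pablo does not need a building permit.

Exception (a) is satisfied on its face — the baseline figure is 588, below the 756 limit; the structure will not be visible from the street; a current Schedule A Registration is held. But: (e) operates against (a): assessed value is $9,500, under the $10,000 limit. (a) is therefore removed.
Exception (b) fails — the Class 1 Waiver is not current.
Exception (c) is satisfied on its face — a current Class A Clearance is held; the structure's height is 9 ft, below the 10 ft limit; the lot has no other accessory structure. Applying paragraphs (g)–(l): (g) would limit (c) — the reference index is 911, meeting the 771 threshold — but (h) sets (g) aside: (h) operates against (g): the reportable unit count is 30, less than the 32 limit. (i) would limit (h) — a current Class 2 Declaration is held — but (j) sets (i) aside: (j) operates against (i): aggregate throughput is 520 units, meeting the 470 units threshold. (k) is triggered (a home-based business operates on the lot), but is set aside by (l): (l) operates against (k): the lot is in a historic district. So (c) applies.
Exception (d)'s conditions are all satisfied: the compliance score is 31 points, below the 32 points limit; the structure's footprint is 115 sq ft, under the 130 sq ft limit. But applying paragraph (m): (m) operates against (d): a current Tier G Exemption Letter is held. So (d) is unavailable.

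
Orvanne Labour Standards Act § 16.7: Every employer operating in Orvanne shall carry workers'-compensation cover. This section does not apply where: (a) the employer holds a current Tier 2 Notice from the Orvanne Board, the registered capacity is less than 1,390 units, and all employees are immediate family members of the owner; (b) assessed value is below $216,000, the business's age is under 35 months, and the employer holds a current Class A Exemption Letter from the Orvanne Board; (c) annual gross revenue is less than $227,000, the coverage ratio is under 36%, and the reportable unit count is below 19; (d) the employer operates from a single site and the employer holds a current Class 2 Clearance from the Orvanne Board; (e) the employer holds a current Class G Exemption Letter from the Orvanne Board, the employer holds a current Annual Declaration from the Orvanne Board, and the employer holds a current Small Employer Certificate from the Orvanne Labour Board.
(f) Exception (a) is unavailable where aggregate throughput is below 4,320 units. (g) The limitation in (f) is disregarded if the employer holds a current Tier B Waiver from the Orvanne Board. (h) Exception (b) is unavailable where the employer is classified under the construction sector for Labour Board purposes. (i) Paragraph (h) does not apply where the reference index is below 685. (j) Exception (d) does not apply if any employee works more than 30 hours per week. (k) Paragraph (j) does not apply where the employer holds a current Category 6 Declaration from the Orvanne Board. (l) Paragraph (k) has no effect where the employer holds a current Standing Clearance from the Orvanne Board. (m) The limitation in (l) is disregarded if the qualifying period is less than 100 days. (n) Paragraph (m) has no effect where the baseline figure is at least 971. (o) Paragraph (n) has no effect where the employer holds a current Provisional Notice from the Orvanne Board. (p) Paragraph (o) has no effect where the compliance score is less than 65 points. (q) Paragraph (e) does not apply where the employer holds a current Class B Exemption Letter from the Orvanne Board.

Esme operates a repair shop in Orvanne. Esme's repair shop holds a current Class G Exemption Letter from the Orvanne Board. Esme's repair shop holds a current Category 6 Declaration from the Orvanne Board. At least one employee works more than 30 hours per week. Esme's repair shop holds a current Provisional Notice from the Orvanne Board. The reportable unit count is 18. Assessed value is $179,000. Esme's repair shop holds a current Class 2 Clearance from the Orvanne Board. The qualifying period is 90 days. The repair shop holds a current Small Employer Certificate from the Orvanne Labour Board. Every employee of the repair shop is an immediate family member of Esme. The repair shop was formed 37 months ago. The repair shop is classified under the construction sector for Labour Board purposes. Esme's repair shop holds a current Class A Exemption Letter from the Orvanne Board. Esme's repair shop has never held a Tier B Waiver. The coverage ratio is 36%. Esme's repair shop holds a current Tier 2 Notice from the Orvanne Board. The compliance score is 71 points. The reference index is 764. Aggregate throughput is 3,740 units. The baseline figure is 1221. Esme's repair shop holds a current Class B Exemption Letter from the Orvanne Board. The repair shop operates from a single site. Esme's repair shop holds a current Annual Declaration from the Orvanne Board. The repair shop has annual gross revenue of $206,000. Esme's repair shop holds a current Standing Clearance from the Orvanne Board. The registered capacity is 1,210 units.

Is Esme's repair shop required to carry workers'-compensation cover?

Exception (a)'s conditions are all satisfied: a current Tier 2 Notice is held; the registered capacity is 1,210 units, less than the 1,390 units limit; every employee is an immediate family member. But applying paragraphs (f)–(g): (f) is engaged — aggregate throughput is 3,740 units, below the 4,320 units limit. (g), which would lift (f), does not operate here — there is no Tier B Waiver in force. Exception (a) does not apply.
Exception (b) does not apply: the business's age is 37 months, not under 35 months.
Exception (c) fails — the coverage ratio is 36%, not under 36%.
All of (d)'s requirements are met (the employer operates from a single site; a current Class 2 Clearance is held). Considering the limiting provisions: (j) would limit (d) — at least one employee exceeds 30 hours/week — but (k) sets (j) aside: (k) operates — a current Category 6 Declaration is held. (l) would limit (k) — a current Standing Clearance is held — but (m) sets (l) aside: (m) is engaged — the qualifying period is 90 days, less than the 100 days limit. (n) operates (the baseline figure is 1,221, meeting the 971 threshold), but is overridden by (o): (o) is engaged — a current Provisional Notice is held. (p) is not engaged (the compliance score is 71 points, not less than 65 points), so (o) stands. (d) remains available.
All of (e)'s requirements are met (a current Class G Exemption Letter is held; a current Annual Declaration is held; a current Small Employer Certificate is held). Turning to paragraph (q): (q) is engaged — a current Class B Exemption Letter is held. (e) is therefore removed.

No — exception (d) applies; Esme's repair shop is not required to carry workers'-compensation cover.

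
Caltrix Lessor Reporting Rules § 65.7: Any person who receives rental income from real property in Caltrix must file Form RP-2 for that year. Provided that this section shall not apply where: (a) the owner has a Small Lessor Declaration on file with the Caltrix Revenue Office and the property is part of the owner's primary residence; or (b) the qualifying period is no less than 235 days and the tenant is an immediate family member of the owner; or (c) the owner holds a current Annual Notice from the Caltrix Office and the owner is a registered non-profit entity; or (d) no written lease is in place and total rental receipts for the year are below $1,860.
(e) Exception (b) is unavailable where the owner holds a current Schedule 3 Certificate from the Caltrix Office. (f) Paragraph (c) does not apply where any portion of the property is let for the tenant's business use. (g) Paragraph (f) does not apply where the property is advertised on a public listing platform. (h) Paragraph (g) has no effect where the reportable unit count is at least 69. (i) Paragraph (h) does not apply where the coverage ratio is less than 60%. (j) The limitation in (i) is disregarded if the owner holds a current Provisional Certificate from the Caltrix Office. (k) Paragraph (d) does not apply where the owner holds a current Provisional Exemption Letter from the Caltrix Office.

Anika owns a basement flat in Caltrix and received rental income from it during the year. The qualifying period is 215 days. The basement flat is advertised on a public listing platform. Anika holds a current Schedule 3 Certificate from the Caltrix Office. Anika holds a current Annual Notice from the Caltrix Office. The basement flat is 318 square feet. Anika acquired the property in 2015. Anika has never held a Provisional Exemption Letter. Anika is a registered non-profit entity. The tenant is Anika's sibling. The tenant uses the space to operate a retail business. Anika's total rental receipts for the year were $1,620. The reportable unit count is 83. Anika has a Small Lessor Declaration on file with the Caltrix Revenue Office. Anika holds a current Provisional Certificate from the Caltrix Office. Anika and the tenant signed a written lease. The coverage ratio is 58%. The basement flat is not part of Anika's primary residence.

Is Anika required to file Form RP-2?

Yes — Anika must file Form RP-2.

Exception (a) fails — the basement flat is not part of the primary residence.
Exception (b) fails — the qualifying period is 215 days, short of 235 days.
Exception (c)'s conditions are all satisfied: a current Annual Notice is held; Anika is a registered non-profit. However, paragraphs (f)–(j) must be considered: (f) is engaged — the space is let for business use. (g) is triggered (the property is publicly advertised), but is set aside by (h): (h) operates — the reportable unit count is 83, meeting the 69 threshold. (i) applies (the coverage ratio is 58%, less than the 60% limit), but is itself disapplied by (j): (j) operates against (i): a current Provisional Certificate is held. So (c) is unavailable.
Exception (d) does not apply: a written lease is in place.
No exception is made out. Anika falls within the general rule.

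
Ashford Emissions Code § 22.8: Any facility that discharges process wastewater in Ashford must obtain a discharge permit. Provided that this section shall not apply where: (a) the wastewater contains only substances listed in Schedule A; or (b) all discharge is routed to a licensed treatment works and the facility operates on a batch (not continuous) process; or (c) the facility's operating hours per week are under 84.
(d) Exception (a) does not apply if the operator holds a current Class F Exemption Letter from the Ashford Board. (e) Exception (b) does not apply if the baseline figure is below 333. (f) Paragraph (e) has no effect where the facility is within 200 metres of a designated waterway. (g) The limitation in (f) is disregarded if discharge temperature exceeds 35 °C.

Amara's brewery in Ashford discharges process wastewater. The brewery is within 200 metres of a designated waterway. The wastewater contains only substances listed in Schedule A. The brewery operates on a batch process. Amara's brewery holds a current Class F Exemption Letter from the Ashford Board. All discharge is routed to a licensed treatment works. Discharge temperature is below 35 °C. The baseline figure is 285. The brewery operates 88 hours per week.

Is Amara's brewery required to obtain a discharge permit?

No — exception (b) applies; Amara's brewery is not required to obtain a discharge permit.

Exception (a) is satisfied on its face — the wastewater is Schedule-A-only. Turning to paragraph (d): (d) is triggered — a current Class F Exemption Letter is held. (a) is therefore removed.
Exception (b): discharge is routed to a licensed treatment works; the facility operates on a batch process — every condition holds. Considering the limiting provisions: (e) is triggered (the baseline figure is 285, below the 333 limit), but is overridden by (f): (f) is engaged — the brewery is within 200 m of a designated waterway. (g) is not triggered (discharge temperature is below 35 °C), so (f) stands. (b) remains available.
Exception (c) fails — the facility's operating hours per week are 88, not under 84.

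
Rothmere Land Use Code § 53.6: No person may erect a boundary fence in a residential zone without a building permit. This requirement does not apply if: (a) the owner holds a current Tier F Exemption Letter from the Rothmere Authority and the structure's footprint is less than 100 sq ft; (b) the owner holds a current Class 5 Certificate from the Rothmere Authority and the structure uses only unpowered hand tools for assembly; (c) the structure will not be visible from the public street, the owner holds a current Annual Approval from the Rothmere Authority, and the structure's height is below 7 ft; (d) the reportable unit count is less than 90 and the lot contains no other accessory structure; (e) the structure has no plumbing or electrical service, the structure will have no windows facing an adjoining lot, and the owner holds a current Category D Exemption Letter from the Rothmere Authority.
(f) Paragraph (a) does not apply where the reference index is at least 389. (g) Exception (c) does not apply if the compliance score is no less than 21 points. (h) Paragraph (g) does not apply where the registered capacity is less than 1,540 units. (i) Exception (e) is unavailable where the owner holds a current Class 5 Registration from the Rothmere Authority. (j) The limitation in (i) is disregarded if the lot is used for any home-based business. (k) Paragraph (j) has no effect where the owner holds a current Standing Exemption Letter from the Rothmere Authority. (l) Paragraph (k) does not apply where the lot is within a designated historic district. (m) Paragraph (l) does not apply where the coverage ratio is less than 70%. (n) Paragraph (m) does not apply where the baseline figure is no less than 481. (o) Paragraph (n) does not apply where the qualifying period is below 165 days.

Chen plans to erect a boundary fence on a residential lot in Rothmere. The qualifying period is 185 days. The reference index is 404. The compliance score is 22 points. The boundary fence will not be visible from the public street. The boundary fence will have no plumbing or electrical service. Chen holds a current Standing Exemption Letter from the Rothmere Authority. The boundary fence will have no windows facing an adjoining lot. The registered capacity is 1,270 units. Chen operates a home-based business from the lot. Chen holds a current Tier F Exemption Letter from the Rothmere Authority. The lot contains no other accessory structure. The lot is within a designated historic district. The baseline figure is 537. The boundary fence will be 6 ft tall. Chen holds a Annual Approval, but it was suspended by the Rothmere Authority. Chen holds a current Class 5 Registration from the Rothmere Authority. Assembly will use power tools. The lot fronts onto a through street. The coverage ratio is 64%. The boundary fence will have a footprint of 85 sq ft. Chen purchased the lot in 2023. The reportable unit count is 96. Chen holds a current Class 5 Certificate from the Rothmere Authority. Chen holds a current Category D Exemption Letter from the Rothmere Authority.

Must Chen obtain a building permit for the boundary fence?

No — exception (e) applies; Chen does not need a building permit.

Exception (a)'s conditions are all satisfied: a current Tier F Exemption Letter is held; the structure's footprint is 85 sq ft, less than the 100 sq ft limit. But applying paragraph (f): (f) operates against (a): the reference index is 404, meeting the 389 threshold. (a) is therefore removed.
Exception (b) requires that the structure uses only unpowered hand tools for assembly; but assembly uses power tools, so (b) is unavailable.
Exception (c) fails — the Annual Approval is not current.
Exception (d) fails — the reportable unit count is 96, not less than 90.
Exception (e): there is no plumbing or electrical service; no windows face an adjoining lot; a current Category D Exemption Letter is held — every condition holds. Applying paragraphs (i)–(o): (i) would limit (e) — a current Class 5 Registration is held — but (j) sets (i) aside: (j) operates against (i): a home-based business operates on the lot. (k) would limit (j) — a current Standing Exemption Letter is held — but (l) sets (k) aside: (l) is triggered — the lot is in a historic district. (m) would limit (l) — the coverage ratio is 64%, less than the 70% limit — but (n) sets (m) aside: (n) operates against (m): the baseline figure is 537, meeting the 481 threshold. (o), which would lift (n), is not engaged — the qualifying period is 185 days, not below 165 days. (e) remains available.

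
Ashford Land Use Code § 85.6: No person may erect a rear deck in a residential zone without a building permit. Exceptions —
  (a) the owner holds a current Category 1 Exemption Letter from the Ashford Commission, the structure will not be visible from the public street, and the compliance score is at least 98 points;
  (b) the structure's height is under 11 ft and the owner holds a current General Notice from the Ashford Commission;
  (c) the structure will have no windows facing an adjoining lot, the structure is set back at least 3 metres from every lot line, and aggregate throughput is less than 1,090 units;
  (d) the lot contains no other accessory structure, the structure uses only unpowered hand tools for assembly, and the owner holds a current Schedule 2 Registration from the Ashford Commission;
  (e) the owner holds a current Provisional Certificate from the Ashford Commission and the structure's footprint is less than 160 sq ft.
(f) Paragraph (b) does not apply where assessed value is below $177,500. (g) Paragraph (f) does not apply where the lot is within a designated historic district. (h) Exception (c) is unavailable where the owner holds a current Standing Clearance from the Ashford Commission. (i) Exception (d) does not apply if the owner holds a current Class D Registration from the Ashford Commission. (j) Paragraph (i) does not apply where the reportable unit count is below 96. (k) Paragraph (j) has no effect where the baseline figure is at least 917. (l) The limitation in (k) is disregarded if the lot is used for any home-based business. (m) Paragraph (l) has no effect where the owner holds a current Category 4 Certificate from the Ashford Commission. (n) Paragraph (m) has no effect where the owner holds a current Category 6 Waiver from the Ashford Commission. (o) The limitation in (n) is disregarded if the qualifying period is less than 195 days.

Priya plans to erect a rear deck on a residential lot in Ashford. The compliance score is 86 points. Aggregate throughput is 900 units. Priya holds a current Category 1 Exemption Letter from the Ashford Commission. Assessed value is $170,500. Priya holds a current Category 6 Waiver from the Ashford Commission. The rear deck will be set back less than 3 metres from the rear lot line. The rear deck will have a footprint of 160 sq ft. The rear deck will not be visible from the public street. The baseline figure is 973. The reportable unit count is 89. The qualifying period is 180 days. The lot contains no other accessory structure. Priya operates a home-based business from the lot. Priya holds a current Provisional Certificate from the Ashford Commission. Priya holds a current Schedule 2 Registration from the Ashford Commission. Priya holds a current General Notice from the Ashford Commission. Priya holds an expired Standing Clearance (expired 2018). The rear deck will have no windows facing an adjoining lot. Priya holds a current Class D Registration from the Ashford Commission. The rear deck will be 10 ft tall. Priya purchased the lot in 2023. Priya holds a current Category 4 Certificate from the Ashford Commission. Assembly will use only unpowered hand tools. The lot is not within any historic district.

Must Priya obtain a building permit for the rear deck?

Yes — Priya must obtain a building permit.

Exception (a) fails — the compliance score is 86 points, short of 98 points.
Exception (b)'s conditions are all satisfied: the structure's height is 10 ft, under the 11 ft limit; a current General Notice is held. But: (f) operates — assessed value is $170,500, below the $177,500 limit. (g) is not triggered (the lot is not in a historic district), so (f) stands. So (b) is unavailable.
Exception (c) fails — the rear setback is under 3 m.
Exception (d): the lot has no other accessory structure; assembly uses only hand tools; a current Schedule 2 Registration is held — every condition holds. But applying paragraphs (i)–(o): (i) is triggered — a current Class D Registration is held. (j) is triggered (the reportable unit count is 89, below the 96 limit), but is itself disapplied by (k): (k) operates — the baseline figure is 973, meeting the 917 threshold. (l) would limit (k) — a home-based business operates on the lot — but (m) sets (l) aside: (m) is triggered — a current Category 4 Certificate is held. (n) would limit (m) — a current Category 6 Waiver is held — but (o) sets (n) aside: (o) operates against (n): the qualifying period is 180 days, less than the 195 days limit. (d) is therefore removed.
Exception (e) does not apply: the structure's footprint is 160 sq ft, not less than 160 sq ft.
No exception is made out. Priya falls within the general rule.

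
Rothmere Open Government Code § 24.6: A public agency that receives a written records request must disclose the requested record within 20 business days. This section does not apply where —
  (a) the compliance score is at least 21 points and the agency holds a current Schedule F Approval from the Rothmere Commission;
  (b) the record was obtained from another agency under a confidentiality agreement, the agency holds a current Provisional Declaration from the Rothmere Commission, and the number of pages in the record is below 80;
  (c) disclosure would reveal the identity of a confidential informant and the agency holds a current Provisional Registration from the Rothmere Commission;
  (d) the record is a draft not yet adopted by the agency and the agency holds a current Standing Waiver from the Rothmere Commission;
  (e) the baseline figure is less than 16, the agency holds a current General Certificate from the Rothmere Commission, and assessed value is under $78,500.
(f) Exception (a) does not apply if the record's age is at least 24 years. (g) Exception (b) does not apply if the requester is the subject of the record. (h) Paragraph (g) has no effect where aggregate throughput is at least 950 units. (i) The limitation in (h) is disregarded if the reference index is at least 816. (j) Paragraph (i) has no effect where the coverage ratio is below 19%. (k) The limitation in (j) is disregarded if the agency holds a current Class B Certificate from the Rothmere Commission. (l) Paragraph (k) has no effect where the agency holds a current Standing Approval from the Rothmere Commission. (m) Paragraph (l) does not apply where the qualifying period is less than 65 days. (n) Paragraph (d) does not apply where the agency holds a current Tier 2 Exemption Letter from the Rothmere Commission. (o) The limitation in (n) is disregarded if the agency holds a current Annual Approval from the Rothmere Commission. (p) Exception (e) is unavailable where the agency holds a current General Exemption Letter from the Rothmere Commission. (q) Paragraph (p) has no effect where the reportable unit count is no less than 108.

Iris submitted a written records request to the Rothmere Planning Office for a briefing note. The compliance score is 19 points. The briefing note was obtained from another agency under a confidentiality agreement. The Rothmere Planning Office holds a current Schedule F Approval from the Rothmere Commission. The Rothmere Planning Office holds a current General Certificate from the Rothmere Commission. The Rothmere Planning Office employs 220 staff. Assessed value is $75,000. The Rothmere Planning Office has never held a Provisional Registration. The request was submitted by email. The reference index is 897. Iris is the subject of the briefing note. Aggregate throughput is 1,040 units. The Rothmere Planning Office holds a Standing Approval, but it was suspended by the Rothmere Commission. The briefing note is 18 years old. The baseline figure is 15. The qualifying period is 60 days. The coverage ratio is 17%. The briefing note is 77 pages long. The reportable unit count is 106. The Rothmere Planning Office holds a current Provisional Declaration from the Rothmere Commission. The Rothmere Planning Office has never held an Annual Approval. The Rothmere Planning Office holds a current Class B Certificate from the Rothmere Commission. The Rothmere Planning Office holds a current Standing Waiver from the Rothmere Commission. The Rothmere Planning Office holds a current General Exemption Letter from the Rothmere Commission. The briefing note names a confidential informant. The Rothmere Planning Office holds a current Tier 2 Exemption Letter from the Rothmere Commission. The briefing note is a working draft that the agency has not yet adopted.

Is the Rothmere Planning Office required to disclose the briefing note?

Yes — the Rothmere Planning Office must disclose the briefing note.

Exception (a) requires that the compliance score is at least 21 points; but the compliance score is 19 points, short of 21 points, so (a) is unavailable.
Exception (b): the briefing note was obtained under a confidentiality agreement; a current Provisional Declaration is held; the number of pages in the record is 77, below the 80 limit — every condition holds. However, paragraphs (g)–(m) must be considered: (g) is engaged — Iris is the subject of the briefing note. (h) would limit (g) — aggregate throughput is 1,040 units, meeting the 950 units threshold — but (i) sets (h) aside: (i) operates against (h): the reference index is 897, meeting the 816 threshold. (j) would limit (i) — the coverage ratio is 17%, below the 19% limit — but (k) sets (j) aside: (k) applies — a current Class B Certificate is held. (l) is inapplicable (the Standing Approval is not current), so (k) stands. So (b) is unavailable.
Exception (c) does not apply: there is no Provisional Registration in force.
Exception (d): the briefing note is an unadopted draft; a current Standing Waiver is held — every condition holds. But applying paragraphs (n)–(o): (n) operates against (d): a current Tier 2 Exemption Letter is held. (o), which would lift (n), is inapplicable — the Annual Approval is not current. So (d) is unavailable.
Exception (e) is satisfied on its face — the baseline figure is 15, less than the 16 limit; a current General Certificate is held; assessed value is $75,000, under the $78,500 limit. But: (p) is triggered — a current General Exemption Letter is held. (q) is not triggered (the reportable unit count is 106, short of 108), so (p) stands. So (e) is unavailable.
No exception applies. The general rule governs.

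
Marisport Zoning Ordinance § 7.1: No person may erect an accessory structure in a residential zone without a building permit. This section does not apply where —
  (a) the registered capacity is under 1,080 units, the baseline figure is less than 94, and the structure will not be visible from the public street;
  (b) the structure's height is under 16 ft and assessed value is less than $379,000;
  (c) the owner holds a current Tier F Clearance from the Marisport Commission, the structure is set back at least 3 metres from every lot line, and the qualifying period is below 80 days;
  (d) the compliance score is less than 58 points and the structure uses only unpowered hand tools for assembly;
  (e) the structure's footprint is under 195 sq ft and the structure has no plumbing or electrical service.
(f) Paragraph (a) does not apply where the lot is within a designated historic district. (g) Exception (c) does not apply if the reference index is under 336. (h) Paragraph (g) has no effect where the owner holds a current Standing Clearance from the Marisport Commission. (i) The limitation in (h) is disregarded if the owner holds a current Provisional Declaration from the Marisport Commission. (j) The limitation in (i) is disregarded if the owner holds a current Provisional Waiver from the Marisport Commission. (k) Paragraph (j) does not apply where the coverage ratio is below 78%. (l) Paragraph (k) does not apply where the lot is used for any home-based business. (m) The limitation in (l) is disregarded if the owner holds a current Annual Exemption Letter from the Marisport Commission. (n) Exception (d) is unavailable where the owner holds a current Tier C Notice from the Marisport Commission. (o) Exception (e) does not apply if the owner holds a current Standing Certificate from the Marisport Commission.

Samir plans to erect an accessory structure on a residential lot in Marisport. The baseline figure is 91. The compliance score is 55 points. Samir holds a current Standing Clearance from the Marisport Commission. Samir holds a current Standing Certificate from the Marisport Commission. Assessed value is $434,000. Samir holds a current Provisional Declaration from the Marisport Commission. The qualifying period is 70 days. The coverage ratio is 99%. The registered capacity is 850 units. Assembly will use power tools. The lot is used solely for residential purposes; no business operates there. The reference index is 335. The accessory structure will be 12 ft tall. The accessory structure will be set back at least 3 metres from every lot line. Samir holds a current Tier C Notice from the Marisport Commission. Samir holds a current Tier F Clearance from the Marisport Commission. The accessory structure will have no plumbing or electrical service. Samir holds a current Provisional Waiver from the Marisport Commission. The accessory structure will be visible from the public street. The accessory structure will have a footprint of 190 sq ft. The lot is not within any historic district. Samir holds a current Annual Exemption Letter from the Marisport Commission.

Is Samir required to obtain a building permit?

No — exception (c) applies; Samir does not need a building permit.

Exception (a) does not apply: the structure will be visible from the street.
Exception (b) does not apply: assessed value is $434,000, not less than $379,000.
Exception (c)'s conditions are all satisfied: a current Tier F Clearance is held; the setback is at least 3 m on every side; the qualifying period is 70 days, below the 80 days limit. Considering the limiting provisions: (g) is triggered (the reference index is 335, under the 336 limit), but is set aside by (h): (h) applies — a current Standing Clearance is held. (i) would limit (h) — a current Provisional Declaration is held — but (j) sets (i) aside: (j) applies — a current Provisional Waiver is held. (k), which would lift (j), is inapplicable — the coverage ratio is 99%, not below 78%. So (c) applies.
Exception (d) does not apply: assembly uses power tools.
Exception (e) is satisfied on its face — the structure's footprint is 190 sq ft, under the 195 sq ft limit; there is no plumbing or electrical service. Turning to paragraph (o): (o) operates against (e): a current Standing Certificate is held. So (e) is unavailable.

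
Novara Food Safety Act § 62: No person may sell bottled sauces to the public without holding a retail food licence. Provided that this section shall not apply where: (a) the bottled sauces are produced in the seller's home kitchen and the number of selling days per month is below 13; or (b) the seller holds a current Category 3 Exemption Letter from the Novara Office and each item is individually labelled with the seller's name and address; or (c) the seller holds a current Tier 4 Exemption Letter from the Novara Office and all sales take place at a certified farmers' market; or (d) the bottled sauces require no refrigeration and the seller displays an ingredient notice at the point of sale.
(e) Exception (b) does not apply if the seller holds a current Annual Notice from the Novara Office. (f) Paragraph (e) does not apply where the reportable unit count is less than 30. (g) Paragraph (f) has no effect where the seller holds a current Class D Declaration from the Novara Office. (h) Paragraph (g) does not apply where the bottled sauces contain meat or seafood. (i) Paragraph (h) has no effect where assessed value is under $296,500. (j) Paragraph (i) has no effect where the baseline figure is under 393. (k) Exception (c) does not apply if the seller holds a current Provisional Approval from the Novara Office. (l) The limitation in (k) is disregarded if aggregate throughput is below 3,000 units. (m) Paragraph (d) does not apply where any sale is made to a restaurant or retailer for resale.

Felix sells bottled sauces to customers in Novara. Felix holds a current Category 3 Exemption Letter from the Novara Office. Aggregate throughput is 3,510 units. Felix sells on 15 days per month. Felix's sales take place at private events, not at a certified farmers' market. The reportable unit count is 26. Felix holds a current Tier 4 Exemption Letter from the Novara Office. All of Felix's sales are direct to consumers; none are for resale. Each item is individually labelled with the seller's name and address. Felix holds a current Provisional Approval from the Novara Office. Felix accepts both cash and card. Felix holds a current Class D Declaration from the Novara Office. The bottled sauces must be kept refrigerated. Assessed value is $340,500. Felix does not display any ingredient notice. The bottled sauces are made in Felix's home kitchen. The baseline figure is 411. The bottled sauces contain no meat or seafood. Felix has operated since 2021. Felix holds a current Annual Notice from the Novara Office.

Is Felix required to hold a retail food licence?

Exception (a) requires that the number of selling days per month is below 13; but the number of selling days per month is 15, not below 13, so (a) is unavailable.
Exception (b) is satisfied on its face — a current Category 3 Exemption Letter is held; items are individually labelled. Turning to paragraphs (e)–(j): (e) operates against (b): a current Annual Notice is held. (f) would limit (e) — the reportable unit count is 26, less than the 30 limit — but (g) sets (f) aside: (g) operates — a current Class D Declaration is held. (h), which would lift (g), is inapplicable — the bottled sauces contain no meat or seafood. Exception (b) does not apply.
Exception (c) does not apply: sales are at private events, not a certified farmers' market.
Exception (d) requires that the bottled sauces require no refrigeration; but the bottled sauces require refrigeration, so (d) is unavailable.
No exception is made out. Felix falls within the general rule.

Yes — Felix must hold a retail food licence.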